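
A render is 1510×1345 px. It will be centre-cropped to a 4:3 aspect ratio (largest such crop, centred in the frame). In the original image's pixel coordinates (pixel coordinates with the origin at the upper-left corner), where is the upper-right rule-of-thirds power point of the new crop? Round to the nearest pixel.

x = 1007 px, y = 484 px

1510/1345 < 4/3, so the 4:3 crop keeps the full width 1510 and trims height to 1510 × 3/4 = 1132.50 px.
Top offset = (1345 − 1132.50)/2 = 106.25 px; left offset = 0.
Upper-right is two-thirds across and one-third down within the crop:
x = 0.00 + 2 × 1510.00/3 ≈ 1007; y = 106.25 + 1 × 1132.50/3 ≈ 484.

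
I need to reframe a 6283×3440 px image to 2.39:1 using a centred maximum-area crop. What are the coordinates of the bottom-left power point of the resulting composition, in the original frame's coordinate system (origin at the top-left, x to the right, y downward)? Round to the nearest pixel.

x = 2094 px, y = 2158 px

6283/3440 < 2.39/1, so the 2.39:1 crop keeps the full width 6283 and trims height to 6283 × 1/2.39 = 2628.87 px.
Top offset = (3440 − 2628.87)/2 = 405.56 px; left offset = 0.
Bottom-left is one-third across and two-thirds down within the crop:
x = 0.00 + 1 × 6283.00/3 ≈ 2094; y = 405.56 + 2 × 2628.87/3 ≈ 2158.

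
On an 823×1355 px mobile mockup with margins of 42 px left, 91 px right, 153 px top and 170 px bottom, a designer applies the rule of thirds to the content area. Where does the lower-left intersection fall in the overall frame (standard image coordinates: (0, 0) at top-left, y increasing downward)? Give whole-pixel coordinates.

Content width = 823 − 42 − 91 = 690 px; content height = 1355 − 153 − 170 = 1032 px.
Lower-left is one-third across and two-thirds down within the content area.
x = 42 + 1 × 690/3 = 42 + 230.00 ≈ 272
y = 153 + 2 × 1032/3 = 153 + 688.00 ≈ 841

(272, 841)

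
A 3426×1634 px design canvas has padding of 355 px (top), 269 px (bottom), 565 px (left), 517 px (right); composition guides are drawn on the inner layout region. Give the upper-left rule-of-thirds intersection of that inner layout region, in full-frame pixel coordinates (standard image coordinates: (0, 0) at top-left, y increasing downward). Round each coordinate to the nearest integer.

Content width = 3426 − 565 − 517 = 2344 px; content height = 1634 − 355 − 269 = 1010 px.
Upper-left is one-third across and one-third down within the inner layout region.
x = 565 + 1 × 2344/3 = 565 + 781.33 ≈ 1346
y = 355 + 1 × 1010/3 = 355 + 336.67 ≈ 692

(1346, 692)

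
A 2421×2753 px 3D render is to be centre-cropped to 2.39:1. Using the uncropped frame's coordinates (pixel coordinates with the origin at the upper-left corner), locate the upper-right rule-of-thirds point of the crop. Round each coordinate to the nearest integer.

x = 1614 px, y = 1208 px

2421/2753 < 2.39/1, so the 2.39:1 crop keeps the full width 2421 and trims height to 2421 × 1/2.39 = 1012.97 px.
Top offset = (2753 − 1012.97)/2 = 870.01 px; left offset = 0.
Upper-right is two-thirds across and one-third down within the crop:
x = 0.00 + 2 × 2421.00/3 ≈ 1614; y = 870.01 + 1 × 1012.97/3 ≈ 1208.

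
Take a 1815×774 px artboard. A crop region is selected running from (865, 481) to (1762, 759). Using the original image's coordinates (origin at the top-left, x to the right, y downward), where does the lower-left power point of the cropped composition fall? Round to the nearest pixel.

Crop width = 1762 − 865 = 897 px; one third is 299.00 px.
Crop height = 759 − 481 = 278 px; one third is 92.67 px.
The lower-left point is one-third across and two-thirds down within the crop:
x = 865 + 1 × 299.00 ≈ 1164; y = 481 + 2 × 92.67 ≈ 666.

x = 1164 px, y = 666 px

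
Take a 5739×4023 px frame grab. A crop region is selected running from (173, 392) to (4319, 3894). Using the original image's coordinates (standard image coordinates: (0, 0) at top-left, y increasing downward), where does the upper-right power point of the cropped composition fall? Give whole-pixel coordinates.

(2937, 1559)

Crop width = 4319 − 173 = 4146 px; one third is 1382.00 px.
Crop height = 3894 − 392 = 3502 px; one third is 1167.33 px.
The upper-right point is two-thirds across and one-third down within the crop:
x = 173 + 2 × 1382.00 ≈ 2937; y = 392 + 1 × 1167.33 ≈ 1559.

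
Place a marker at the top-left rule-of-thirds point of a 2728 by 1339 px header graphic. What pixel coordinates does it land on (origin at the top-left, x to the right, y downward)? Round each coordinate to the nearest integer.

x = 909 px, y = 446 px

The top-left point sits one-third of the way across and one-third of the way down.
x = 1 × 2728/3 ≈ 909; y = 1 × 1339/3 ≈ 446.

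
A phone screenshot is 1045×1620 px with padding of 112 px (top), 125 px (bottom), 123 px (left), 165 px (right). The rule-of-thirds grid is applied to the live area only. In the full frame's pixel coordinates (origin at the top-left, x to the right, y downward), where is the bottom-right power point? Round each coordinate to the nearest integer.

(628, 1034)

Content width = 1045 − 123 − 165 = 757 px; content height = 1620 − 112 − 125 = 1383 px.
Bottom-right is two-thirds across and two-thirds down within the live area.
x = 123 + 2 × 757/3 = 123 + 504.67 ≈ 628
y = 112 + 2 × 1383/3 = 112 + 922.00 ≈ 1034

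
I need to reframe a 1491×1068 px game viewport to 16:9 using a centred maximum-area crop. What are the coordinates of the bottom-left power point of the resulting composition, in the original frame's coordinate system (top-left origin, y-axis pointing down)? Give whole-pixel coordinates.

x = 497 px, y = 674 px

1491/1068 < 16/9, so the 16:9 crop keeps the full width 1491 and trims height to 1491 × 9/16 = 838.69 px.
Top offset = (1068 − 838.69)/2 = 114.66 px; left offset = 0.
Bottom-left is one-third across and two-thirds down within the crop:
x = 0.00 + 1 × 1491.00/3 ≈ 497; y = 114.66 + 2 × 838.69/3 ≈ 674.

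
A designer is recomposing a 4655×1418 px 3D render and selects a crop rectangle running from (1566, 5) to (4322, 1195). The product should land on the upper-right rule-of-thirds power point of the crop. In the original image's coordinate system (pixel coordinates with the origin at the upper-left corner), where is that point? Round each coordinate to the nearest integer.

Crop width = 4322 − 1566 = 2756 px; one third is 918.67 px.
Crop height = 1195 − 5 = 1190 px; one third is 396.67 px.
The upper-right point is two-thirds across and one-third down within the crop:
x = 1566 + 2 × 918.67 ≈ 3403; y = 5 + 1 × 396.67 ≈ 402.

(3403, 402)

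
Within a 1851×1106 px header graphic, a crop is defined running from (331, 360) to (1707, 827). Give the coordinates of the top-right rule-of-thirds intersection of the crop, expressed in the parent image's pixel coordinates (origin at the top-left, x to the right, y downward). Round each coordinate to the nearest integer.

x = 1248 px, y = 516 px

Crop width = 1707 − 331 = 1376 px; one third is 458.67 px.
Crop height = 827 − 360 = 467 px; one third is 155.67 px.
The top-right point is two-thirds across and one-third down within the crop:
x = 331 + 2 × 458.67 ≈ 1248; y = 360 + 1 × 155.67 ≈ 516.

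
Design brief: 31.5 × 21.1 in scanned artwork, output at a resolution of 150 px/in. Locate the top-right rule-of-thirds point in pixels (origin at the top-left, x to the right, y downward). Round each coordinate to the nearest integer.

In pixels the canvas is 31.5 × 150 = 4725 wide and 21.1 × 150 = 3165 tall.
The top-right point is two-thirds across and one-third down:
x = 2 × 4725/3 ≈ 3150; y = 1 × 3165/3 ≈ 1055.

x = 3150 px, y = 1055 px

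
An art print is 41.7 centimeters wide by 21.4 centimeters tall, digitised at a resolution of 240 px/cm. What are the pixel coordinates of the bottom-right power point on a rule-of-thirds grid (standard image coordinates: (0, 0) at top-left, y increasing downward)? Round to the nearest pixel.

(6672, 3424)

In pixels the canvas is 41.7 × 240 = 10008 wide and 21.4 × 240 = 5136 tall.
The bottom-right point is two-thirds across and two-thirds down:
x = 2 × 10008/3 ≈ 6672; y = 2 × 5136/3 ≈ 3424.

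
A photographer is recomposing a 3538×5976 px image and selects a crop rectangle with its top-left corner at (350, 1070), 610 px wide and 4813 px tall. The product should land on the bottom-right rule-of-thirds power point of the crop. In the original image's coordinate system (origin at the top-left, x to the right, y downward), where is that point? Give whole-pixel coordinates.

One third of the crop width 610 is 203.33 px.
One third of the crop height 4813 is 1604.33 px.
The bottom-right point is two-thirds across and two-thirds down within the crop:
x = 350 + 2 × 203.33 ≈ 757; y = 1070 + 2 × 1604.33 ≈ 4279.

x = 757 px, y = 4279 px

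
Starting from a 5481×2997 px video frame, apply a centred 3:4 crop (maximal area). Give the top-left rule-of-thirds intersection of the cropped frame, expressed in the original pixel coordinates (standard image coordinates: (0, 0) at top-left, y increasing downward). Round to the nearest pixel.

x = 2366 px, y = 999 px

5481/2997 > 3/4, so the 3:4 crop keeps the full height 2997 and trims width to 2997 × 3/4 = 2247.75 px.
Left offset = (5481 − 2247.75)/2 = 1616.62 px; top offset = 0.
Top-left is one-third across and one-third down within the crop:
x = 1616.62 + 1 × 2247.75/3 ≈ 2366; y = 0.00 + 1 × 2997.00/3 ≈ 999.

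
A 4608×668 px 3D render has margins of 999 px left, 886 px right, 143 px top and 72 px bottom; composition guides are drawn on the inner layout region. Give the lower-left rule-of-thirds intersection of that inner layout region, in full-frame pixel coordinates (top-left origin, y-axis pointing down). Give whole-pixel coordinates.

(1907, 445)

Content width = 4608 − 999 − 886 = 2723 px; content height = 668 − 143 − 72 = 453 px.
Lower-left is one-third across and two-thirds down within the inner layout region.
x = 999 + 1 × 2723/3 = 999 + 907.67 ≈ 1907
y = 143 + 2 × 453/3 = 143 + 302.00 ≈ 445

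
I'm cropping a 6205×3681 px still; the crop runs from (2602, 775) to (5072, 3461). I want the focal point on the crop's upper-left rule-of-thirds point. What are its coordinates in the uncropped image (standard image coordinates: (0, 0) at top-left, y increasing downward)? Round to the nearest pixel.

(3425, 1670)

Crop width = 5072 − 2602 = 2470 px; one third is 823.33 px.
Crop height = 3461 − 775 = 2686 px; one third is 895.33 px.
The upper-left point is one-third across and one-third down within the crop:
x = 2602 + 1 × 823.33 ≈ 3425; y = 775 + 1 × 895.33 ≈ 1670.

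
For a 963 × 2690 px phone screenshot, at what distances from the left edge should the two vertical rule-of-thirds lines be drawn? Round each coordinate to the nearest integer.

963 / 3 = 321, so the vertical lines sit at one and two thirds of 963.

321 px and 642 px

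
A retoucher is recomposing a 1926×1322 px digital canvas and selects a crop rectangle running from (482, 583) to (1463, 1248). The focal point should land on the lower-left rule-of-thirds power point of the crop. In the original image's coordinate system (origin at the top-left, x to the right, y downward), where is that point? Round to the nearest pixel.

Crop width = 1463 − 482 = 981 px; one third is 327.00 px.
Crop height = 1248 − 583 = 665 px; one third is 221.67 px.
The lower-left point is one-third across and two-thirds down within the crop:
x = 482 + 1 × 327.00 ≈ 809; y = 583 + 2 × 221.67 ≈ 1026.

(809, 1026)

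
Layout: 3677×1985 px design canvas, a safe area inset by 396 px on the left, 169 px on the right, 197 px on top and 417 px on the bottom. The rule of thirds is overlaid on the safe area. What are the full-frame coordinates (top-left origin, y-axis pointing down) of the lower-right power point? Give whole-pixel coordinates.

x = 2471 px, y = 1111 px

Content width = 3677 − 396 − 169 = 3112 px; content height = 1985 − 197 − 417 = 1371 px.
Lower-right is two-thirds across and two-thirds down within the safe area.
x = 396 + 2 × 3112/3 = 396 + 2074.67 ≈ 2471
y = 197 + 2 × 1371/3 = 197 + 914.00 ≈ 1111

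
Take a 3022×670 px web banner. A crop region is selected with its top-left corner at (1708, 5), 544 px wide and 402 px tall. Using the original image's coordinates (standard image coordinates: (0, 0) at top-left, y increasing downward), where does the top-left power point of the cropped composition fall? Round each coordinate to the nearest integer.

One third of the crop width 544 is 181.33 px.
One third of the crop height 402 is 134.00 px.
The top-left point is one-third across and one-third down within the crop:
x = 1708 + 1 × 181.33 ≈ 1889; y = 5 + 1 × 134.00 ≈ 139.

x = 1889 px, y = 139 px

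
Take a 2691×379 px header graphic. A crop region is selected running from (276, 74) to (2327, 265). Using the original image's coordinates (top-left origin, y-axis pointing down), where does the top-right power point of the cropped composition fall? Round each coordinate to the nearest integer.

Crop width = 2327 − 276 = 2051 px; one third is 683.67 px.
Crop height = 265 − 74 = 191 px; one third is 63.67 px.
The top-right point is two-thirds across and one-third down within the crop:
x = 276 + 2 × 683.67 ≈ 1643; y = 74 + 1 × 63.67 ≈ 138.

x = 1643 px, y = 138 px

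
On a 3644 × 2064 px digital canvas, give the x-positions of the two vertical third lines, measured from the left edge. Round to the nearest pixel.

1215 px and 2429 px

3644 / 3 = 1214.67, so the vertical lines sit at one and two thirds of 3644.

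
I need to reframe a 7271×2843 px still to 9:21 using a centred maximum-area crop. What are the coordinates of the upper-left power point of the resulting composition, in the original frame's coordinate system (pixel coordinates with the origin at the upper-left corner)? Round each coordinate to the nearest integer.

x = 3432 px, y = 948 px

7271/2843 > 9/21, so the 9:21 crop keeps the full height 2843 and trims width to 2843 × 9/21 = 1218.43 px.
Left offset = (7271 − 1218.43)/2 = 3026.29 px; top offset = 0.
Upper-left is one-third across and one-third down within the crop:
x = 3026.29 + 1 × 1218.43/3 ≈ 3432; y = 0.00 + 1 × 2843.00/3 ≈ 948.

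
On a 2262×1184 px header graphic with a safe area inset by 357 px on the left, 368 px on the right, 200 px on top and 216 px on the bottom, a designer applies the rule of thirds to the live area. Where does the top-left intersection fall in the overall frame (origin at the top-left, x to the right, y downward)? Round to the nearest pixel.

x = 869 px, y = 456 px

Content width = 2262 − 357 − 368 = 1537 px; content height = 1184 − 200 − 216 = 768 px.
Top-left is one-third across and one-third down within the live area.
x = 357 + 1 × 1537/3 = 357 + 512.33 ≈ 869
y = 200 + 1 × 768/3 = 200 + 256.00 ≈ 456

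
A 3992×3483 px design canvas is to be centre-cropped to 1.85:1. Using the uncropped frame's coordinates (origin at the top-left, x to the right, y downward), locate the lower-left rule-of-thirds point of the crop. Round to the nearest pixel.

3992/3483 < 1.85/1, so the 1.85:1 crop keeps the full width 3992 and trims height to 3992 × 1/1.85 = 2157.84 px.
Top offset = (3483 − 2157.84)/2 = 662.58 px; left offset = 0.
Lower-left is one-third across and two-thirds down within the crop:
x = 0.00 + 1 × 3992.00/3 ≈ 1331; y = 662.58 + 2 × 2157.84/3 ≈ 2101.

x = 1331 px, y = 2101 px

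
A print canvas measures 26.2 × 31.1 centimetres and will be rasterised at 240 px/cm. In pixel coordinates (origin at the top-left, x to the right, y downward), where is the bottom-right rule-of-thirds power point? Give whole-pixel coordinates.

x = 4192 px, y = 4976 px

In pixels the canvas is 26.2 × 240 = 6288 wide and 31.1 × 240 = 7464 tall.
The bottom-right point is two-thirds across and two-thirds down:
x = 2 × 6288/3 ≈ 4192; y = 2 × 7464/3 ≈ 4976.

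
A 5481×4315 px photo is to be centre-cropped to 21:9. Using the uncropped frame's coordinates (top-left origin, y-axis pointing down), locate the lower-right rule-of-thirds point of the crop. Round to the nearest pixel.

(3654, 2549)

5481/4315 < 21/9, so the 21:9 crop keeps the full width 5481 and trims height to 5481 × 9/21 = 2349.00 px.
Top offset = (4315 − 2349.00)/2 = 983.00 px; left offset = 0.
Lower-right is two-thirds across and two-thirds down within the crop:
x = 0.00 + 2 × 5481.00/3 ≈ 3654; y = 983.00 + 2 × 2349.00/3 ≈ 2549.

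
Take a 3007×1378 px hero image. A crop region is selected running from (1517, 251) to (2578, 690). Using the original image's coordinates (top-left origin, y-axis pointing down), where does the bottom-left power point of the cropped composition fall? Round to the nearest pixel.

Crop width = 2578 − 1517 = 1061 px; one third is 353.67 px.
Crop height = 690 − 251 = 439 px; one third is 146.33 px.
The bottom-left point is one-third across and two-thirds down within the crop:
x = 1517 + 1 × 353.67 ≈ 1871; y = 251 + 2 × 146.33 ≈ 544.

(1871, 544)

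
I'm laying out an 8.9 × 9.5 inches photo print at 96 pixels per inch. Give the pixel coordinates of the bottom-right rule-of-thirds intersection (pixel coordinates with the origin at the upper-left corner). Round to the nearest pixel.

In pixels the canvas is 8.9 × 96 = 854.4 wide and 9.5 × 96 = 912 tall.
The bottom-right point is two-thirds across and two-thirds down:
x = 2 × 854.4/3 ≈ 570; y = 2 × 912/3 ≈ 608.

(570, 608)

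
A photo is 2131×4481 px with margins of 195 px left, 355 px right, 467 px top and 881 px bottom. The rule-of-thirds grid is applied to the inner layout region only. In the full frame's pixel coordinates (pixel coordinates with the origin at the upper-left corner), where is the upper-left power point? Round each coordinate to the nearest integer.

(722, 1511)

Content width = 2131 − 195 − 355 = 1581 px; content height = 4481 − 467 − 881 = 3133 px.
Upper-left is one-third across and one-third down within the inner layout region.
x = 195 + 1 × 1581/3 = 195 + 527.00 ≈ 722
y = 467 + 1 × 3133/3 = 467 + 1044.33 ≈ 1511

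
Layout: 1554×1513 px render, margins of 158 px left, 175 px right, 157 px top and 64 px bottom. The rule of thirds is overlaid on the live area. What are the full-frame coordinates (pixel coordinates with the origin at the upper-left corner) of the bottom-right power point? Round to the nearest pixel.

(972, 1018)

Content width = 1554 − 158 − 175 = 1221 px; content height = 1513 − 157 − 64 = 1292 px.
Bottom-right is two-thirds across and two-thirds down within the live area.
x = 158 + 2 × 1221/3 = 158 + 814.00 ≈ 972
y = 157 + 2 × 1292/3 = 157 + 861.33 ≈ 1018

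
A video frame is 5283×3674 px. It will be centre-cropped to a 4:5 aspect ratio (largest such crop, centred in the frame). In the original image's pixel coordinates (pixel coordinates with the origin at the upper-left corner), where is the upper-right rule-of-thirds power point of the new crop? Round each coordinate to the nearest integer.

(3131, 1225)

5283/3674 > 4/5, so the 4:5 crop keeps the full height 3674 and trims width to 3674 × 4/5 = 2939.20 px.
Left offset = (5283 − 2939.20)/2 = 1171.90 px; top offset = 0.
Upper-right is two-thirds across and one-third down within the crop:
x = 1171.90 + 2 × 2939.20/3 ≈ 3131; y = 0.00 + 1 × 3674.00/3 ≈ 1225.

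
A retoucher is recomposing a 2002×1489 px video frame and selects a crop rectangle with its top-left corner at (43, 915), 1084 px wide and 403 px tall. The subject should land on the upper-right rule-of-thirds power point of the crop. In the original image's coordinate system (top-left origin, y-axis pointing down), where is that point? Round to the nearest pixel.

(766, 1049)

One third of the crop width 1084 is 361.33 px.
One third of the crop height 403 is 134.33 px.
The upper-right point is two-thirds across and one-third down within the crop:
x = 43 + 2 × 361.33 ≈ 766; y = 915 + 1 × 134.33 ≈ 1049.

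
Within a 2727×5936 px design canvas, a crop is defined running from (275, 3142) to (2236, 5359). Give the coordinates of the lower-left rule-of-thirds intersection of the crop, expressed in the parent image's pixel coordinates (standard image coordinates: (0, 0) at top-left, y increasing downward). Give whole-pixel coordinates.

Crop width = 2236 − 275 = 1961 px; one third is 653.67 px.
Crop height = 5359 − 3142 = 2217 px; one third is 739.00 px.
The lower-left point is one-third across and two-thirds down within the crop:
x = 275 + 1 × 653.67 ≈ 929; y = 3142 + 2 × 739.00 ≈ 4620.

(929, 4620)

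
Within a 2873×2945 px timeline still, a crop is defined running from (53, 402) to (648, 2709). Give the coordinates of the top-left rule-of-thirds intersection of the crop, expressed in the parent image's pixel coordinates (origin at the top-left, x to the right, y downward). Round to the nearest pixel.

Crop width = 648 − 53 = 595 px; one third is 198.33 px.
Crop height = 2709 − 402 = 2307 px; one third is 769.00 px.
The top-left point is one-third across and one-third down within the crop:
x = 53 + 1 × 198.33 ≈ 251; y = 402 + 1 × 769.00 ≈ 1171.

(251, 1171)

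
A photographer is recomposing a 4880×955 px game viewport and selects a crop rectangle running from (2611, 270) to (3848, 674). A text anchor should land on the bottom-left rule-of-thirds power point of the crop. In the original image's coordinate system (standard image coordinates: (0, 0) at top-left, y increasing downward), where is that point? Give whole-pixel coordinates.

Crop width = 3848 − 2611 = 1237 px; one third is 412.33 px.
Crop height = 674 − 270 = 404 px; one third is 134.67 px.
The bottom-left point is one-third across and two-thirds down within the crop:
x = 2611 + 1 × 412.33 ≈ 3023; y = 270 + 2 × 134.67 ≈ 539.

x = 3023 px, y = 539 px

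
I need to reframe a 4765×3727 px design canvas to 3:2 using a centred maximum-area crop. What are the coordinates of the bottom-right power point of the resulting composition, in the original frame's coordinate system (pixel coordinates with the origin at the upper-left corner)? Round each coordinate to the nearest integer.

x = 3177 px, y = 2393 px

4765/3727 < 3/2, so the 3:2 crop keeps the full width 4765 and trims height to 4765 × 2/3 = 3176.67 px.
Top offset = (3727 − 3176.67)/2 = 275.17 px; left offset = 0.
Bottom-right is two-thirds across and two-thirds down within the crop:
x = 0.00 + 2 × 4765.00/3 ≈ 3177; y = 275.17 + 2 × 3176.67/3 ≈ 2393.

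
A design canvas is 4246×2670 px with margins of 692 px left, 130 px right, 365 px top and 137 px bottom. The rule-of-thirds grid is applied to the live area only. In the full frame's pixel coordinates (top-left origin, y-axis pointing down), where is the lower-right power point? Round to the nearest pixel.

(2975, 1810)

Content width = 4246 − 692 − 130 = 3424 px; content height = 2670 − 365 − 137 = 2168 px.
Lower-right is two-thirds across and two-thirds down within the live area.
x = 692 + 2 × 3424/3 = 692 + 2282.67 ≈ 2975
y = 365 + 2 × 2168/3 = 365 + 1445.33 ≈ 1810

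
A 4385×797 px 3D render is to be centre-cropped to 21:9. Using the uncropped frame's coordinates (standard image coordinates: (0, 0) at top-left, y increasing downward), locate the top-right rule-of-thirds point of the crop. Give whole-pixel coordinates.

4385/797 > 21/9, so the 21:9 crop keeps the full height 797 and trims width to 797 × 21/9 = 1859.67 px.
Left offset = (4385 − 1859.67)/2 = 1262.67 px; top offset = 0.
Top-right is two-thirds across and one-third down within the crop:
x = 1262.67 + 2 × 1859.67/3 ≈ 2502; y = 0.00 + 1 × 797.00/3 ≈ 266.

x = 2502 px, y = 266 px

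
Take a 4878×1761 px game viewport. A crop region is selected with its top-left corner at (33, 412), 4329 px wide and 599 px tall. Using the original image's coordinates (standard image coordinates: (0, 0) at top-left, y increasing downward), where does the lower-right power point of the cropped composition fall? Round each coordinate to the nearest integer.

One third of the crop width 4329 is 1443.00 px.
One third of the crop height 599 is 199.67 px.
The lower-right point is two-thirds across and two-thirds down within the crop:
x = 33 + 2 × 1443.00 ≈ 2919; y = 412 + 2 × 199.67 ≈ 811.

x = 2919 px, y = 811 px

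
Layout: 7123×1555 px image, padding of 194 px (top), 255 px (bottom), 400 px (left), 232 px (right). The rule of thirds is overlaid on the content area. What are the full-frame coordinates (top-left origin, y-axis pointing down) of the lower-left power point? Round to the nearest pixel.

Content width = 7123 − 400 − 232 = 6491 px; content height = 1555 − 194 − 255 = 1106 px.
Lower-left is one-third across and two-thirds down within the content area.
x = 400 + 1 × 6491/3 = 400 + 2163.67 ≈ 2564
y = 194 + 2 × 1106/3 = 194 + 737.33 ≈ 931

x = 2564 px, y = 931 px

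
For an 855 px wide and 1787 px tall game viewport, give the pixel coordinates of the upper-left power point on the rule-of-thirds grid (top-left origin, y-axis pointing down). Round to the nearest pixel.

The upper-left point sits one-third of the way across and one-third of the way down.
x = 1 × 855/3 ≈ 285; y = 1 × 1787/3 ≈ 596.

x = 285 px, y = 596 px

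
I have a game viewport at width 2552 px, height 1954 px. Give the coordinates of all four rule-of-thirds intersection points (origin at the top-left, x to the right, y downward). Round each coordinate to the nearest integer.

(851, 651), (1701, 651), (851, 1303), (1701, 1303)

One third of 2552 is 850.67; one third of 1954 is 651.33.
Vertical third lines at x = 851 and x = 1701; horizontal third lines at y = 651 and y = 1303.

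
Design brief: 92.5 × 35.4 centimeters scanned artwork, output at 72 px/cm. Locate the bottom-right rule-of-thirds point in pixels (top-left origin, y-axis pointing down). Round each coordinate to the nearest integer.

x = 4440 px, y = 1699 px

In pixels the canvas is 92.5 × 72 = 6660 wide and 35.4 × 72 = 2548.8 tall.
The bottom-right point is two-thirds across and two-thirds down:
x = 2 × 6660/3 ≈ 4440; y = 2 × 2548.8/3 ≈ 1699.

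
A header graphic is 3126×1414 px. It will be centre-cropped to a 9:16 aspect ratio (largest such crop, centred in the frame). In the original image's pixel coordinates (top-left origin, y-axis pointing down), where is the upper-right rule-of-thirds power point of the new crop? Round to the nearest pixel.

x = 1696 px, y = 471 px

3126/1414 > 9/16, so the 9:16 crop keeps the full height 1414 and trims width to 1414 × 9/16 = 795.38 px.
Left offset = (3126 − 795.38)/2 = 1165.31 px; top offset = 0.
Upper-right is two-thirds across and one-third down within the crop:
x = 1165.31 + 2 × 795.38/3 ≈ 1696; y = 0.00 + 1 × 1414.00/3 ≈ 471.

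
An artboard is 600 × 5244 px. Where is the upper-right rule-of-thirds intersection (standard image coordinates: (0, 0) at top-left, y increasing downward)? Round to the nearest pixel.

x = 400 px, y = 1748 px

The upper-right point sits two-thirds of the way across and one-third of the way down.
x = 2 × 600/3 ≈ 400; y = 1 × 5244/3 ≈ 1748.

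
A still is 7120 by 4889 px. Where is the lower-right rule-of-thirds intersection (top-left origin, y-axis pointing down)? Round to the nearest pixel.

x = 4747 px, y = 3259 px

The lower-right point sits two-thirds of the way across and two-thirds of the way down.
x = 2 × 7120/3 ≈ 4747; y = 2 × 4889/3 ≈ 3259.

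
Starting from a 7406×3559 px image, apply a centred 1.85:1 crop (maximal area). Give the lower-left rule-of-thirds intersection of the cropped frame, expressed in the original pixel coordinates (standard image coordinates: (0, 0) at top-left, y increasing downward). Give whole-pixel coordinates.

x = 2606 px, y = 2373 px

7406/3559 > 1.85/1, so the 1.85:1 crop keeps the full height 3559 and trims width to 3559 × 1.85/1 = 6584.15 px.
Left offset = (7406 − 6584.15)/2 = 410.92 px; top offset = 0.
Lower-left is one-third across and two-thirds down within the crop:
x = 410.92 + 1 × 6584.15/3 ≈ 2606; y = 0.00 + 2 × 3559.00/3 ≈ 2373.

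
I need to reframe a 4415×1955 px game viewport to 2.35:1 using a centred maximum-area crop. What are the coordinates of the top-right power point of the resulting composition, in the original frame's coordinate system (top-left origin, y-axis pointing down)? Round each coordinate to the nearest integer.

x = 2943 px, y = 664 px

4415/1955 < 2.35/1, so the 2.35:1 crop keeps the full width 4415 and trims height to 4415 × 1/2.35 = 1878.72 px.
Top offset = (1955 − 1878.72)/2 = 38.14 px; left offset = 0.
Top-right is two-thirds across and one-third down within the crop:
x = 0.00 + 2 × 4415.00/3 ≈ 2943; y = 38.14 + 1 × 1878.72/3 ≈ 664.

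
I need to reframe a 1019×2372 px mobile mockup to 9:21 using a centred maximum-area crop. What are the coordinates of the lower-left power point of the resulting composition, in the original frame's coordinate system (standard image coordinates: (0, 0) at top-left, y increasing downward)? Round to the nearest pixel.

1019/2372 > 9/21, so the 9:21 crop keeps the full height 2372 and trims width to 2372 × 9/21 = 1016.57 px.
Left offset = (1019 − 1016.57)/2 = 1.21 px; top offset = 0.
Lower-left is one-third across and two-thirds down within the crop:
x = 1.21 + 1 × 1016.57/3 ≈ 340; y = 0.00 + 2 × 2372.00/3 ≈ 1581.

x = 340 px, y = 1581 px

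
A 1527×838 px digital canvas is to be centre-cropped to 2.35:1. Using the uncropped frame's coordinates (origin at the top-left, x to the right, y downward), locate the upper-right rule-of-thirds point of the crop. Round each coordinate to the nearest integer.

(1018, 311)

1527/838 < 2.35/1, so the 2.35:1 crop keeps the full width 1527 and trims height to 1527 × 1/2.35 = 649.79 px.
Top offset = (838 − 649.79)/2 = 94.11 px; left offset = 0.
Upper-right is two-thirds across and one-third down within the crop:
x = 0.00 + 2 × 1527.00/3 ≈ 1018; y = 94.11 + 1 × 649.79/3 ≈ 311.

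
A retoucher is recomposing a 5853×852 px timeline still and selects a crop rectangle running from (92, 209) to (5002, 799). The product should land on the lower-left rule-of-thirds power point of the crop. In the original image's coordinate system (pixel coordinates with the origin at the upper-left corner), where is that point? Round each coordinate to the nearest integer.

(1729, 602)

Crop width = 5002 − 92 = 4910 px; one third is 1636.67 px.
Crop height = 799 − 209 = 590 px; one third is 196.67 px.
The lower-left point is one-third across and two-thirds down within the crop:
x = 92 + 1 × 1636.67 ≈ 1729; y = 209 + 2 × 196.67 ≈ 602.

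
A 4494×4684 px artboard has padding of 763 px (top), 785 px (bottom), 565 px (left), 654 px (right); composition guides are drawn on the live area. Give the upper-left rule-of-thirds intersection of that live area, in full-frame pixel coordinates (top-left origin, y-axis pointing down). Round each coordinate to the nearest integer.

Content width = 4494 − 565 − 654 = 3275 px; content height = 4684 − 763 − 785 = 3136 px.
Upper-left is one-third across and one-third down within the live area.
x = 565 + 1 × 3275/3 = 565 + 1091.67 ≈ 1657
y = 763 + 1 × 3136/3 = 763 + 1045.33 ≈ 1808

(1657, 1808)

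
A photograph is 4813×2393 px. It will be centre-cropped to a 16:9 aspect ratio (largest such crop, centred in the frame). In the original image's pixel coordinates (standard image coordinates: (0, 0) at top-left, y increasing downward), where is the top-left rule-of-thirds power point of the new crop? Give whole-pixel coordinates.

x = 1697 px, y = 798 px

4813/2393 > 16/9, so the 16:9 crop keeps the full height 2393 and trims width to 2393 × 16/9 = 4254.22 px.
Left offset = (4813 − 4254.22)/2 = 279.39 px; top offset = 0.
Top-left is one-third across and one-third down within the crop:
x = 279.39 + 1 × 4254.22/3 ≈ 1697; y = 0.00 + 1 × 2393.00/3 ≈ 798.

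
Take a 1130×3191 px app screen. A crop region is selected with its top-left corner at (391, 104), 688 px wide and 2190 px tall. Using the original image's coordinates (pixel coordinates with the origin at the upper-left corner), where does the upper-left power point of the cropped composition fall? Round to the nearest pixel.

One third of the crop width 688 is 229.33 px.
One third of the crop height 2190 is 730.00 px.
The upper-left point is one-third across and one-third down within the crop:
x = 391 + 1 × 229.33 ≈ 620; y = 104 + 1 × 730.00 ≈ 834.

x = 620 px, y = 834 px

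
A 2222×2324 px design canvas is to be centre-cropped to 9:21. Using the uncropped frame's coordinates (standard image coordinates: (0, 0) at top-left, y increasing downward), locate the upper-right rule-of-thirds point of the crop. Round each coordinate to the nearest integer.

(1277, 775)

2222/2324 > 9/21, so the 9:21 crop keeps the full height 2324 and trims width to 2324 × 9/21 = 996.00 px.
Left offset = (2222 − 996.00)/2 = 613.00 px; top offset = 0.
Upper-right is two-thirds across and one-third down within the crop:
x = 613.00 + 2 × 996.00/3 ≈ 1277; y = 0.00 + 1 × 2324.00/3 ≈ 775.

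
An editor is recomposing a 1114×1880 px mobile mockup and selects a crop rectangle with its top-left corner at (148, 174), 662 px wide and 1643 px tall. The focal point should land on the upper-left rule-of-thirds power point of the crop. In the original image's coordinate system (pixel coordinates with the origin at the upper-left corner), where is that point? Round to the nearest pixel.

One third of the crop width 662 is 220.67 px.
One third of the crop height 1643 is 547.67 px.
The upper-left point is one-third across and one-third down within the crop:
x = 148 + 1 × 220.67 ≈ 369; y = 174 + 1 × 547.67 ≈ 722.

x = 369 px, y = 722 px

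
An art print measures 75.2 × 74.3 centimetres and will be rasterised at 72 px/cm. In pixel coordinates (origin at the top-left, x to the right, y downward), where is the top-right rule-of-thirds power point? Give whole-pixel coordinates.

In pixels the canvas is 75.2 × 72 = 5414.4 wide and 74.3 × 72 = 5349.6 tall.
The top-right point is two-thirds across and one-third down:
x = 2 × 5414.4/3 ≈ 3610; y = 1 × 5349.6/3 ≈ 1783.

x = 3610 px, y = 1783 px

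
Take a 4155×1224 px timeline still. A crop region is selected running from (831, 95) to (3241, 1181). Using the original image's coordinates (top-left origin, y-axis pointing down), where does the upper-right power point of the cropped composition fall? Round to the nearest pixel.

x = 2438 px, y = 457 px

Crop width = 3241 − 831 = 2410 px; one third is 803.33 px.
Crop height = 1181 − 95 = 1086 px; one third is 362.00 px.
The upper-right point is two-thirds across and one-third down within the crop:
x = 831 + 2 × 803.33 ≈ 2438; y = 95 + 1 × 362.00 ≈ 457.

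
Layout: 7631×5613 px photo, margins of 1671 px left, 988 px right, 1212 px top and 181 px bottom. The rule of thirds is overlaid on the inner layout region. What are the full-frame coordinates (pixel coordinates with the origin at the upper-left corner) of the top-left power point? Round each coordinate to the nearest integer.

Content width = 7631 − 1671 − 988 = 4972 px; content height = 5613 − 1212 − 181 = 4220 px.
Top-left is one-third across and one-third down within the inner layout region.
x = 1671 + 1 × 4972/3 = 1671 + 1657.33 ≈ 3328
y = 1212 + 1 × 4220/3 = 1212 + 1406.67 ≈ 2619

x = 3328 px, y = 2619 px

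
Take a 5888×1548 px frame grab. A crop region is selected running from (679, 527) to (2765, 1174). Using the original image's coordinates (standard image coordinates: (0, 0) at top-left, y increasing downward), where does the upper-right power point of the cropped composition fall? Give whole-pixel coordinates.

x = 2070 px, y = 743 px

Crop width = 2765 − 679 = 2086 px; one third is 695.33 px.
Crop height = 1174 − 527 = 647 px; one third is 215.67 px.
The upper-right point is two-thirds across and one-third down within the crop:
x = 679 + 2 × 695.33 ≈ 2070; y = 527 + 1 × 215.67 ≈ 743.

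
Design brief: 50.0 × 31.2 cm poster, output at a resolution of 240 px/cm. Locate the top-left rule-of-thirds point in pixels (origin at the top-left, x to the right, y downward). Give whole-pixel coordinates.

(4000, 2496)

In pixels the canvas is 50.0 × 240 = 12000 wide and 31.2 × 240 = 7488 tall.
The top-left point is one-third across and one-third down:
x = 1 × 12000/3 ≈ 4000; y = 1 × 7488/3 ≈ 2496.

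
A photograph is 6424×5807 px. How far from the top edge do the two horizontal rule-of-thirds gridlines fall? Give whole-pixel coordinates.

y = 1936 px and y = 3871 px

5807 / 3 = 1935.67, so the horizontal lines sit at one and two thirds of 5807.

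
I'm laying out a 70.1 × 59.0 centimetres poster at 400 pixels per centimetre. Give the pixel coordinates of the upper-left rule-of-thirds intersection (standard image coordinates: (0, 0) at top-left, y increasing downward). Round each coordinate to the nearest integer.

In pixels the canvas is 70.1 × 400 = 28040 wide and 59.0 × 400 = 23600 tall.
The upper-left point is one-third across and one-third down:
x = 1 × 28040/3 ≈ 9347; y = 1 × 23600/3 ≈ 7867.

(9347, 7867)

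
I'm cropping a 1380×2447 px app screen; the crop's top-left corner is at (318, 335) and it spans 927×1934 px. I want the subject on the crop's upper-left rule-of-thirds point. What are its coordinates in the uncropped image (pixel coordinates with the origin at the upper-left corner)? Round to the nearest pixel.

One third of the crop width 927 is 309.00 px.
One third of the crop height 1934 is 644.67 px.
The upper-left point is one-third across and one-third down within the crop:
x = 318 + 1 × 309.00 ≈ 627; y = 335 + 1 × 644.67 ≈ 980.

x = 627 px, y = 980 px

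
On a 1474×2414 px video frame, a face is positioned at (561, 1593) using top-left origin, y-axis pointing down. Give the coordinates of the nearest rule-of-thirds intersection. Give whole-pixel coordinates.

x = 491 px, y = 1609 px

Third lines: x ∈ {491, 983}, y ∈ {805, 1609}.
561 is closer to x = 491; 1593 is closer to y = 1609.
So the nearest intersection is the lower-left power point.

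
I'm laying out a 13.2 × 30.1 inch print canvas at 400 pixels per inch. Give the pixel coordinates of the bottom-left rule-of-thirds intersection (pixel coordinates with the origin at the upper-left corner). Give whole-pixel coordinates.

In pixels the canvas is 13.2 × 400 = 5280 wide and 30.1 × 400 = 12040 tall.
The bottom-left point is one-third across and two-thirds down:
x = 1 × 5280/3 ≈ 1760; y = 2 × 12040/3 ≈ 8027.

(1760, 8027)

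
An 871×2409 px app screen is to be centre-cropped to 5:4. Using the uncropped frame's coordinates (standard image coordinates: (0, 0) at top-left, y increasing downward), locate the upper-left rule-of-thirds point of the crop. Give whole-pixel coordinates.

871/2409 < 5/4, so the 5:4 crop keeps the full width 871 and trims height to 871 × 4/5 = 696.80 px.
Top offset = (2409 − 696.80)/2 = 856.10 px; left offset = 0.
Upper-left is one-third across and one-third down within the crop:
x = 0.00 + 1 × 871.00/3 ≈ 290; y = 856.10 + 1 × 696.80/3 ≈ 1088.

(290, 1088)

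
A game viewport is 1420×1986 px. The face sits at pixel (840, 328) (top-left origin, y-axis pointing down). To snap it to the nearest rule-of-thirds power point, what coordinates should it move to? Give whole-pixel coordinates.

x = 947 px, y = 662 px

Third lines: x ∈ {473, 947}, y ∈ {662, 1324}.
840 is closer to x = 947; 328 is closer to y = 662.
So the nearest intersection is the upper-right power point.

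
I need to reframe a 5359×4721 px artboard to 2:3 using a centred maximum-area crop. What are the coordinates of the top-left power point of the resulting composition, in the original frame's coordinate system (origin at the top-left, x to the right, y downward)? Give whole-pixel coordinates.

5359/4721 > 2/3, so the 2:3 crop keeps the full height 4721 and trims width to 4721 × 2/3 = 3147.33 px.
Left offset = (5359 − 3147.33)/2 = 1105.83 px; top offset = 0.
Top-left is one-third across and one-third down within the crop:
x = 1105.83 + 1 × 3147.33/3 ≈ 2155; y = 0.00 + 1 × 4721.00/3 ≈ 1574.

x = 2155 px, y = 1574 px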